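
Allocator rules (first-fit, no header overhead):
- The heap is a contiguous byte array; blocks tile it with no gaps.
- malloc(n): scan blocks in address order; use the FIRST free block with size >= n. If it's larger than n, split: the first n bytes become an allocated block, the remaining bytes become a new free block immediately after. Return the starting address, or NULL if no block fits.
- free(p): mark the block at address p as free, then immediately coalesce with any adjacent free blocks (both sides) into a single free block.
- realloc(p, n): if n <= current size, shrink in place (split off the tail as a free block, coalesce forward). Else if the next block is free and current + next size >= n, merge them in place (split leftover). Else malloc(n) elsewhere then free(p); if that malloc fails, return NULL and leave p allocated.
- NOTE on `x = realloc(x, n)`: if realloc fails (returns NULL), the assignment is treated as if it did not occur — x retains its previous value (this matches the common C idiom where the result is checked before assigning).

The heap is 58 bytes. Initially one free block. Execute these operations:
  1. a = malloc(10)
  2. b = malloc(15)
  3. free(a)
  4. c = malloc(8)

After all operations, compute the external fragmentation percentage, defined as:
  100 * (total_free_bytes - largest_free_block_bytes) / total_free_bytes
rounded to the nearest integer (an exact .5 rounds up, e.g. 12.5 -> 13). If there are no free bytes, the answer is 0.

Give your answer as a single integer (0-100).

Op 1: a = malloc(10) -> a = 0; heap: [0-9 ALLOC][10-57 FREE]
Op 2: b = malloc(15) -> b = 10; heap: [0-9 ALLOC][10-24 ALLOC][25-57 FREE]
Op 3: free(a) -> (freed a); heap: [0-9 FREE][10-24 ALLOC][25-57 FREE]
Op 4: c = malloc(8) -> c = 0; heap: [0-7 ALLOC][8-9 FREE][10-24 ALLOC][25-57 FREE]
Free blocks: [2 33] total_free=35 largest=33 -> 100*(35-33)/35 = 200/35 ≈ 5.714 -> rounds to 6

Answer: 6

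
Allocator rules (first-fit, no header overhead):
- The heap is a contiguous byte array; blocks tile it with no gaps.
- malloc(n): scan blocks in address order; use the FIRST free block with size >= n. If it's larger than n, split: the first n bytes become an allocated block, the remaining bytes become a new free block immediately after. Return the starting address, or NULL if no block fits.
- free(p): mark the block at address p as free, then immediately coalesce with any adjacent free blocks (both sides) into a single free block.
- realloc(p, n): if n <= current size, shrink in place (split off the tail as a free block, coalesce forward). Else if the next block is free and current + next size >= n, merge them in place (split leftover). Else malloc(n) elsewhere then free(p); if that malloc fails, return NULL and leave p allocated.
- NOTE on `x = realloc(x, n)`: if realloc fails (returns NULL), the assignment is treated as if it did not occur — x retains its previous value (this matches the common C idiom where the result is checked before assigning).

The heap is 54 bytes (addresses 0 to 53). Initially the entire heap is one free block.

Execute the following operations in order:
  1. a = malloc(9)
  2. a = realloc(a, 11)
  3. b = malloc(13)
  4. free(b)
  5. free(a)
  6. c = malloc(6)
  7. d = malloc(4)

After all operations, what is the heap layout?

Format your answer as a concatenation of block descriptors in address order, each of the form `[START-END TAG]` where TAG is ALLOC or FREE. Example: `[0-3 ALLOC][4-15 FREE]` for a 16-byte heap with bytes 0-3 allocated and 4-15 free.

Op 1: a = malloc(9) -> a = 0; heap: [0-8 ALLOC][9-53 FREE]
Op 2: a = realloc(a, 11) -> a = 0; heap: [0-10 ALLOC][11-53 FREE]
Op 3: b = malloc(13) -> b = 11; heap: [0-10 ALLOC][11-23 ALLOC][24-53 FREE]
Op 4: free(b) -> (freed b); heap: [0-10 ALLOC][11-53 FREE]
Op 5: free(a) -> (freed a); heap: [0-53 FREE]
Op 6: c = malloc(6) -> c = 0; heap: [0-5 ALLOC][6-53 FREE]
Op 7: d = malloc(4) -> d = 6; heap: [0-5 ALLOC][6-9 ALLOC][10-53 FREE]

Answer: [0-5 ALLOC][6-9 ALLOC][10-53 FREE]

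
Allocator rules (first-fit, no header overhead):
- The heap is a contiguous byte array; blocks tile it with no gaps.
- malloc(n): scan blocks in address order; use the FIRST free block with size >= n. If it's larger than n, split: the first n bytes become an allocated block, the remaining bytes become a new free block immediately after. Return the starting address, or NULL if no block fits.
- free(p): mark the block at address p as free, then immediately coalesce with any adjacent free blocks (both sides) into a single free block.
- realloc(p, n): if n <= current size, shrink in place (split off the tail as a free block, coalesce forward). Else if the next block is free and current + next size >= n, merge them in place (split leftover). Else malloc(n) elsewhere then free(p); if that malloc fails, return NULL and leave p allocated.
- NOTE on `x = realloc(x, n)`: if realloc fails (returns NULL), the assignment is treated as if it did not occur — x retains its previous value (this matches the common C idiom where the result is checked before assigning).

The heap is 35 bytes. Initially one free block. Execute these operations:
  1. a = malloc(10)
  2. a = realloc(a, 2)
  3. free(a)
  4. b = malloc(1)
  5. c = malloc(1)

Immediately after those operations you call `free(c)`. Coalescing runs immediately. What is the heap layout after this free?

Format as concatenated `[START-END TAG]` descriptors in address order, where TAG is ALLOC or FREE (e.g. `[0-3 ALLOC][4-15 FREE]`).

Op 1: a = malloc(10) -> a = 0; heap: [0-9 ALLOC][10-34 FREE]
Op 2: a = realloc(a, 2) -> a = 0; heap: [0-1 ALLOC][2-34 FREE]
Op 3: free(a) -> (freed a); heap: [0-34 FREE]
Op 4: b = malloc(1) -> b = 0; heap: [0-0 ALLOC][1-34 FREE]
Op 5: c = malloc(1) -> c = 1; heap: [0-0 ALLOC][1-1 ALLOC][2-34 FREE]
free(c): c = 1 -> block [1-1 ALLOC]; mark free, coalesce with adjacent free neighbors -> [0-0 ALLOC][1-34 FREE]

Answer: [0-0 ALLOC][1-34 FREE]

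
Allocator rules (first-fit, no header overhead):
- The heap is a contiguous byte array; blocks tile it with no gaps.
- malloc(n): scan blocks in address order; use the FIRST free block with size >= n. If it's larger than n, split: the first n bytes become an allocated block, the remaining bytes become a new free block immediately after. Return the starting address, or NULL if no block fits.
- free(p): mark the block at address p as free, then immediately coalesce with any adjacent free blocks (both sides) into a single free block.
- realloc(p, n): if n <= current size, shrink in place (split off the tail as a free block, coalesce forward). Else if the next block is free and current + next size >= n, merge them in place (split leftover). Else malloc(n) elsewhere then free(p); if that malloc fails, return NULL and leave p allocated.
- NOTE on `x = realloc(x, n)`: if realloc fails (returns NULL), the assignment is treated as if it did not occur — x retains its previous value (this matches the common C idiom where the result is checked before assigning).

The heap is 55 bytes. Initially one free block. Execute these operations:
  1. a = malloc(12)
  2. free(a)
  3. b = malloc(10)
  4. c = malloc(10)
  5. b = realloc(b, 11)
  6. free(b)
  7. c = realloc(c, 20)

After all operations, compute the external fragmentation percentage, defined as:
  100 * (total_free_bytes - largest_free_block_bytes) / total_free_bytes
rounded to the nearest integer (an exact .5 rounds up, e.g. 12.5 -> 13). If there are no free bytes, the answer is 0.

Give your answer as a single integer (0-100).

Answer: 29

Derivation:
Op 1: a = malloc(12) -> a = 0; heap: [0-11 ALLOC][12-54 FREE]
Op 2: free(a) -> (freed a); heap: [0-54 FREE]
Op 3: b = malloc(10) -> b = 0; heap: [0-9 ALLOC][10-54 FREE]
Op 4: c = malloc(10) -> c = 10; heap: [0-9 ALLOC][10-19 ALLOC][20-54 FREE]
Op 5: b = realloc(b, 11) -> b = 20; heap: [0-9 FREE][10-19 ALLOC][20-30 ALLOC][31-54 FREE]
Op 6: free(b) -> (freed b); heap: [0-9 FREE][10-19 ALLOC][20-54 FREE]
Op 7: c = realloc(c, 20) -> c = 10; heap: [0-9 FREE][10-29 ALLOC][30-54 FREE]
Free blocks: [10 25] total_free=35 largest=25 -> 100*(35-25)/35 = 1000/35 ≈ 28.571 -> rounds to 29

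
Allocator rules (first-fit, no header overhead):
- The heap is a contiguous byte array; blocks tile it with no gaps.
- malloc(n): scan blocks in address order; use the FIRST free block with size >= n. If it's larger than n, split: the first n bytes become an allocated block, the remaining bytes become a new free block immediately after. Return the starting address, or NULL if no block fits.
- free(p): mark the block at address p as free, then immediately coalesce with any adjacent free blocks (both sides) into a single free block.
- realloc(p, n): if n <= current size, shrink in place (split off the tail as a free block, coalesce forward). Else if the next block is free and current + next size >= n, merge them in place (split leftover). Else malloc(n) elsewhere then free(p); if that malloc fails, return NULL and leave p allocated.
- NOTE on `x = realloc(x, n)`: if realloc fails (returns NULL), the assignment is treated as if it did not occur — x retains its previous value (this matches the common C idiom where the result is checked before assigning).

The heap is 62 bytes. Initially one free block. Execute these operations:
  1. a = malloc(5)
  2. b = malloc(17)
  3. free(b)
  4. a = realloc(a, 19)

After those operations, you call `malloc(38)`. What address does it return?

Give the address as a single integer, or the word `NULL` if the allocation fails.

Op 1: a = malloc(5) -> a = 0; heap: [0-4 ALLOC][5-61 FREE]
Op 2: b = malloc(17) -> b = 5; heap: [0-4 ALLOC][5-21 ALLOC][22-61 FREE]
Op 3: free(b) -> (freed b); heap: [0-4 ALLOC][5-61 FREE]
Op 4: a = realloc(a, 19) -> a = 0; heap: [0-18 ALLOC][19-61 FREE]
malloc(38): first-fit scan over [0-18 ALLOC][19-61 FREE] -> 19

Answer: 19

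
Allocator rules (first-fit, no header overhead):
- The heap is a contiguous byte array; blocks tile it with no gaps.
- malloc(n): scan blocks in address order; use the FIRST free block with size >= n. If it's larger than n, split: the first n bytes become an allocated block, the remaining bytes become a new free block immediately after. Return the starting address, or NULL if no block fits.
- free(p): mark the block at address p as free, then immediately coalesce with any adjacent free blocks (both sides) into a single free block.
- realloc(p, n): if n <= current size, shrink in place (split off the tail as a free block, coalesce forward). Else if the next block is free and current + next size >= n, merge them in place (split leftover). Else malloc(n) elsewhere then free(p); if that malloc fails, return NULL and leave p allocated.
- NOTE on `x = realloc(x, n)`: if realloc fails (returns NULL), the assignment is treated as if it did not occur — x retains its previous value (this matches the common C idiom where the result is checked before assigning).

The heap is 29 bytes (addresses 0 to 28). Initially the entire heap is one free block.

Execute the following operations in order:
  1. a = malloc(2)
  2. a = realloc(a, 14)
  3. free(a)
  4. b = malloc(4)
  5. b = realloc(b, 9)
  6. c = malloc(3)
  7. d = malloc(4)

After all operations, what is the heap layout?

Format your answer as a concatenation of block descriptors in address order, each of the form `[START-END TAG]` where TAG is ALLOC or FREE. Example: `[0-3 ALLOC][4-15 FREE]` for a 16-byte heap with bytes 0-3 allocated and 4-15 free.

Answer: [0-8 ALLOC][9-11 ALLOC][12-15 ALLOC][16-28 FREE]

Derivation:
Op 1: a = malloc(2) -> a = 0; heap: [0-1 ALLOC][2-28 FREE]
Op 2: a = realloc(a, 14) -> a = 0; heap: [0-13 ALLOC][14-28 FREE]
Op 3: free(a) -> (freed a); heap: [0-28 FREE]
Op 4: b = malloc(4) -> b = 0; heap: [0-3 ALLOC][4-28 FREE]
Op 5: b = realloc(b, 9) -> b = 0; heap: [0-8 ALLOC][9-28 FREE]
Op 6: c = malloc(3) -> c = 9; heap: [0-8 ALLOC][9-11 ALLOC][12-28 FREE]
Op 7: d = malloc(4) -> d = 12; heap: [0-8 ALLOC][9-11 ALLOC][12-15 ALLOC][16-28 FREE]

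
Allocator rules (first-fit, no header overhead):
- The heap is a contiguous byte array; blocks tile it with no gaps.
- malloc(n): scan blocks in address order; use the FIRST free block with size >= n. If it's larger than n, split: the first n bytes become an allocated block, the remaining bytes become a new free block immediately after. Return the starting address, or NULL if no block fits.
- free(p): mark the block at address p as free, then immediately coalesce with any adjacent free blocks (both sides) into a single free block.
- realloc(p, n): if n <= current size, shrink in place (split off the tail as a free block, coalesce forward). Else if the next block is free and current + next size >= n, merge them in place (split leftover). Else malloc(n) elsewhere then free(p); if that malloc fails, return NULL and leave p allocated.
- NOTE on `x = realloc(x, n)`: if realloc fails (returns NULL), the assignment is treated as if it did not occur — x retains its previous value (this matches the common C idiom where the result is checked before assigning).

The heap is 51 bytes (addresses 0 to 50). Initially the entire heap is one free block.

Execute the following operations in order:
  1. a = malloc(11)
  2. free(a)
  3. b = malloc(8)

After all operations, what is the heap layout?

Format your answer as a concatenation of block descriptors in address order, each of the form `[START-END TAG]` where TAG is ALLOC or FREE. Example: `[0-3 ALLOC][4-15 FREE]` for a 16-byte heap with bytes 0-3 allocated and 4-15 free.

Op 1: a = malloc(11) -> a = 0; heap: [0-10 ALLOC][11-50 FREE]
Op 2: free(a) -> (freed a); heap: [0-50 FREE]
Op 3: b = malloc(8) -> b = 0; heap: [0-7 ALLOC][8-50 FREE]

Answer: [0-7 ALLOC][8-50 FREE]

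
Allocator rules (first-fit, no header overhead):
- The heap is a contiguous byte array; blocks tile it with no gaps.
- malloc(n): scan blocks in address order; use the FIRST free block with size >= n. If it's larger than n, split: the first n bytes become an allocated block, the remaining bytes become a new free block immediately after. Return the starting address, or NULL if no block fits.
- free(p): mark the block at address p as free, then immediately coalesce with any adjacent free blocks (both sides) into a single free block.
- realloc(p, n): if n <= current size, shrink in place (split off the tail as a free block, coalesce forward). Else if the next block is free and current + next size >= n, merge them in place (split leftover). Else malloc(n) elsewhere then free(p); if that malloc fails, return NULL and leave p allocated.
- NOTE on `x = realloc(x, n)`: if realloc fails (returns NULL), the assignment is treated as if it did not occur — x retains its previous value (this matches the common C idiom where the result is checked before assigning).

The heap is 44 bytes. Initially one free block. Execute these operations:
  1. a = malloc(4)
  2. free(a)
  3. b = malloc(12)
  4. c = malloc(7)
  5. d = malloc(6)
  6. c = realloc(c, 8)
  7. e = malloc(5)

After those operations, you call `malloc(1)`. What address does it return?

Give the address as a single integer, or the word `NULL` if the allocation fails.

Answer: 17

Derivation:
Op 1: a = malloc(4) -> a = 0; heap: [0-3 ALLOC][4-43 FREE]
Op 2: free(a) -> (freed a); heap: [0-43 FREE]
Op 3: b = malloc(12) -> b = 0; heap: [0-11 ALLOC][12-43 FREE]
Op 4: c = malloc(7) -> c = 12; heap: [0-11 ALLOC][12-18 ALLOC][19-43 FREE]
Op 5: d = malloc(6) -> d = 19; heap: [0-11 ALLOC][12-18 ALLOC][19-24 ALLOC][25-43 FREE]
Op 6: c = realloc(c, 8) -> c = 25; heap: [0-11 ALLOC][12-18 FREE][19-24 ALLOC][25-32 ALLOC][33-43 FREE]
Op 7: e = malloc(5) -> e = 12; heap: [0-11 ALLOC][12-16 ALLOC][17-18 FREE][19-24 ALLOC][25-32 ALLOC][33-43 FREE]
malloc(1): first-fit scan over [0-11 ALLOC][12-16 ALLOC][17-18 FREE][19-24 ALLOC][25-32 ALLOC][33-43 FREE] -> 17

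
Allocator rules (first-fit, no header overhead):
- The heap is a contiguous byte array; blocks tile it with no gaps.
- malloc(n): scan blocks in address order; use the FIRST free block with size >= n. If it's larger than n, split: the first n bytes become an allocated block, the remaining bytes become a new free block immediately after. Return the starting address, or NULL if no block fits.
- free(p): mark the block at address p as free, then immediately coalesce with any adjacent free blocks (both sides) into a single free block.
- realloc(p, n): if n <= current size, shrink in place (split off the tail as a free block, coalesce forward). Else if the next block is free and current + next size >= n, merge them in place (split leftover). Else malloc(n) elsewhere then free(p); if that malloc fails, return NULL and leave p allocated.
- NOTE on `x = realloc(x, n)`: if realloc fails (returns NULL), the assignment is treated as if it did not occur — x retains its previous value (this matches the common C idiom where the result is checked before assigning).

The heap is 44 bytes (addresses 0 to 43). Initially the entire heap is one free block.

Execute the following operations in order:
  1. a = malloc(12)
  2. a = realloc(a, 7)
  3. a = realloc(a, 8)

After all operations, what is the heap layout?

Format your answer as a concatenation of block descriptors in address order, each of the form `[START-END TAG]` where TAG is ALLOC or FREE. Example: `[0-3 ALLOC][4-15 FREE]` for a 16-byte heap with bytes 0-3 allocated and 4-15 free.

Answer: [0-7 ALLOC][8-43 FREE]

Derivation:
Op 1: a = malloc(12) -> a = 0; heap: [0-11 ALLOC][12-43 FREE]
Op 2: a = realloc(a, 7) -> a = 0; heap: [0-6 ALLOC][7-43 FREE]
Op 3: a = realloc(a, 8) -> a = 0; heap: [0-7 ALLOC][8-43 FREE]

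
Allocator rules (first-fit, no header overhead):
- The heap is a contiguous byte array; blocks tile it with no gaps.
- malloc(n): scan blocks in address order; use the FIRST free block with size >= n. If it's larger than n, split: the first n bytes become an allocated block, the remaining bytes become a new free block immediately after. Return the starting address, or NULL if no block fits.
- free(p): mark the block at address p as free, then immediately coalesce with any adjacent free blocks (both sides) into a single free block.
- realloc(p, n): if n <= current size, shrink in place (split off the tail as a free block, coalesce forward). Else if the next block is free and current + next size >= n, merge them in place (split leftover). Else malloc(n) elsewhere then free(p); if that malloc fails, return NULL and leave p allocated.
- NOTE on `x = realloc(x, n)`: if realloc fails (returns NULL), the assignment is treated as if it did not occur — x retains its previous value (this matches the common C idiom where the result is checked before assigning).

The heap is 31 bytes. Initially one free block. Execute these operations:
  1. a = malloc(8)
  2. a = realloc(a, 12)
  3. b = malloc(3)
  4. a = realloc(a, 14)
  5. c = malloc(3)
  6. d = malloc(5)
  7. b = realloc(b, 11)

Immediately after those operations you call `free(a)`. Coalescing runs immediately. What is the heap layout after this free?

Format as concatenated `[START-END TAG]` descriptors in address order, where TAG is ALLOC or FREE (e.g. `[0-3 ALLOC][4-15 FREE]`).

Answer: [0-2 ALLOC][3-7 ALLOC][8-11 FREE][12-14 ALLOC][15-30 FREE]

Derivation:
Op 1: a = malloc(8) -> a = 0; heap: [0-7 ALLOC][8-30 FREE]
Op 2: a = realloc(a, 12) -> a = 0; heap: [0-11 ALLOC][12-30 FREE]
Op 3: b = malloc(3) -> b = 12; heap: [0-11 ALLOC][12-14 ALLOC][15-30 FREE]
Op 4: a = realloc(a, 14) -> a = 15; heap: [0-11 FREE][12-14 ALLOC][15-28 ALLOC][29-30 FREE]
Op 5: c = malloc(3) -> c = 0; heap: [0-2 ALLOC][3-11 FREE][12-14 ALLOC][15-28 ALLOC][29-30 FREE]
Op 6: d = malloc(5) -> d = 3; heap: [0-2 ALLOC][3-7 ALLOC][8-11 FREE][12-14 ALLOC][15-28 ALLOC][29-30 FREE]
Op 7: b = realloc(b, 11) -> NULL (b unchanged); heap: [0-2 ALLOC][3-7 ALLOC][8-11 FREE][12-14 ALLOC][15-28 ALLOC][29-30 FREE]
free(a): a = 15 -> block [15-28 ALLOC]; mark free, coalesce with adjacent free neighbors -> [0-2 ALLOC][3-7 ALLOC][8-11 FREE][12-14 ALLOC][15-30 FREE]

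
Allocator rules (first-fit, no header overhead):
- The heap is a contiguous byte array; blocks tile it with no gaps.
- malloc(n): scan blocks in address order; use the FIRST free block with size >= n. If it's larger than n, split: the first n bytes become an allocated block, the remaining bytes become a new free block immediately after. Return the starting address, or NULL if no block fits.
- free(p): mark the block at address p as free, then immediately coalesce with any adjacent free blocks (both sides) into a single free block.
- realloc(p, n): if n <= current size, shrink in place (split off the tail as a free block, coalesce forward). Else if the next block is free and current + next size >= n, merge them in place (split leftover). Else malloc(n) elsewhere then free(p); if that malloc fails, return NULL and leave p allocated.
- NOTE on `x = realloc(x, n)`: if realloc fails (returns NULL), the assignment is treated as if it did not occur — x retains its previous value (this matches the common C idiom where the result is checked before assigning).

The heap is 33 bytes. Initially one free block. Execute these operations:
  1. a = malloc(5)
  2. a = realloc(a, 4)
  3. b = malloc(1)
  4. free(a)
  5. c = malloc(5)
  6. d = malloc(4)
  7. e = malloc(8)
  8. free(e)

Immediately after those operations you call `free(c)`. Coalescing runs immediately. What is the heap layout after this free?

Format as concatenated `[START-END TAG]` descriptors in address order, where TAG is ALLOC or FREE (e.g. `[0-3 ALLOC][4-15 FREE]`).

Answer: [0-3 ALLOC][4-4 ALLOC][5-32 FREE]

Derivation:
Op 1: a = malloc(5) -> a = 0; heap: [0-4 ALLOC][5-32 FREE]
Op 2: a = realloc(a, 4) -> a = 0; heap: [0-3 ALLOC][4-32 FREE]
Op 3: b = malloc(1) -> b = 4; heap: [0-3 ALLOC][4-4 ALLOC][5-32 FREE]
Op 4: free(a) -> (freed a); heap: [0-3 FREE][4-4 ALLOC][5-32 FREE]
Op 5: c = malloc(5) -> c = 5; heap: [0-3 FREE][4-4 ALLOC][5-9 ALLOC][10-32 FREE]
Op 6: d = malloc(4) -> d = 0; heap: [0-3 ALLOC][4-4 ALLOC][5-9 ALLOC][10-32 FREE]
Op 7: e = malloc(8) -> e = 10; heap: [0-3 ALLOC][4-4 ALLOC][5-9 ALLOC][10-17 ALLOC][18-32 FREE]
Op 8: free(e) -> (freed e); heap: [0-3 ALLOC][4-4 ALLOC][5-9 ALLOC][10-32 FREE]
free(c): c = 5 -> block [5-9 ALLOC]; mark free, coalesce with adjacent free neighbors -> [0-3 ALLOC][4-4 ALLOC][5-32 FREE]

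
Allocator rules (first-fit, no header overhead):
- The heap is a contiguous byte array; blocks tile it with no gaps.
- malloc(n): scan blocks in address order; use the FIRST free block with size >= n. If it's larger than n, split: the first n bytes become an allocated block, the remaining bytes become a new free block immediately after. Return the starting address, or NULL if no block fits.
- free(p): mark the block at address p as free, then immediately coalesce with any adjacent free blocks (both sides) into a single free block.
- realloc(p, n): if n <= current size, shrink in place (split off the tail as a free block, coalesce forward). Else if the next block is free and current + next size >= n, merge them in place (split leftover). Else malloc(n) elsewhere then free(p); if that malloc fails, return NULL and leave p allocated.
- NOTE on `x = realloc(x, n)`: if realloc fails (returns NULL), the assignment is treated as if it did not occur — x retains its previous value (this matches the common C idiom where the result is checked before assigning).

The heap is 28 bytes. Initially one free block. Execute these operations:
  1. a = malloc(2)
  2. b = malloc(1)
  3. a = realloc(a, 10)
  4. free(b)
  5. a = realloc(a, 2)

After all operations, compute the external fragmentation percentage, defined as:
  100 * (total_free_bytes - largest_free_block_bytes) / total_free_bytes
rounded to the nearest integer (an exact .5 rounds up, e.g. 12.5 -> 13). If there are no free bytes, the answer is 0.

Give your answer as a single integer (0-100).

Op 1: a = malloc(2) -> a = 0; heap: [0-1 ALLOC][2-27 FREE]
Op 2: b = malloc(1) -> b = 2; heap: [0-1 ALLOC][2-2 ALLOC][3-27 FREE]
Op 3: a = realloc(a, 10) -> a = 3; heap: [0-1 FREE][2-2 ALLOC][3-12 ALLOC][13-27 FREE]
Op 4: free(b) -> (freed b); heap: [0-2 FREE][3-12 ALLOC][13-27 FREE]
Op 5: a = realloc(a, 2) -> a = 3; heap: [0-2 FREE][3-4 ALLOC][5-27 FREE]
Free blocks: [3 23] total_free=26 largest=23 -> 100*(26-23)/26 = 300/26 ≈ 11.538 -> rounds to 12

Answer: 12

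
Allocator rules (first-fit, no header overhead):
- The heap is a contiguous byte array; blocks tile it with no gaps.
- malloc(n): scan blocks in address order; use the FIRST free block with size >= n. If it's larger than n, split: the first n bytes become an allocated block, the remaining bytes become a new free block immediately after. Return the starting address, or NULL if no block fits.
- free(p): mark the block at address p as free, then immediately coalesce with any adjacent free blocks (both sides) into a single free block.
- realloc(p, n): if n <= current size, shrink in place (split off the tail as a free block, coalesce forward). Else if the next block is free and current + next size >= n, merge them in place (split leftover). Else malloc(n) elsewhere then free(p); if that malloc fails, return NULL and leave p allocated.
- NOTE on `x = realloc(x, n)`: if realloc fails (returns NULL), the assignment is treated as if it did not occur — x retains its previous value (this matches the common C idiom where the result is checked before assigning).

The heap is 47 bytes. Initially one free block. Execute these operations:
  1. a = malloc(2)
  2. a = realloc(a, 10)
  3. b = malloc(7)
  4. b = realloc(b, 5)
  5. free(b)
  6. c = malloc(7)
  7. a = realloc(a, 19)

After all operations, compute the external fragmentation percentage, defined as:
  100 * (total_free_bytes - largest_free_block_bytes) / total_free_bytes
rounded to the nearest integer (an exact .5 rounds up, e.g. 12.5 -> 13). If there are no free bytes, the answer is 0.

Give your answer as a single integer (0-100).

Op 1: a = malloc(2) -> a = 0; heap: [0-1 ALLOC][2-46 FREE]
Op 2: a = realloc(a, 10) -> a = 0; heap: [0-9 ALLOC][10-46 FREE]
Op 3: b = malloc(7) -> b = 10; heap: [0-9 ALLOC][10-16 ALLOC][17-46 FREE]
Op 4: b = realloc(b, 5) -> b = 10; heap: [0-9 ALLOC][10-14 ALLOC][15-46 FREE]
Op 5: free(b) -> (freed b); heap: [0-9 ALLOC][10-46 FREE]
Op 6: c = malloc(7) -> c = 10; heap: [0-9 ALLOC][10-16 ALLOC][17-46 FREE]
Op 7: a = realloc(a, 19) -> a = 17; heap: [0-9 FREE][10-16 ALLOC][17-35 ALLOC][36-46 FREE]
Free blocks: [10 11] total_free=21 largest=11 -> 100*(21-11)/21 = 1000/21 ≈ 47.619 -> rounds to 48

Answer: 48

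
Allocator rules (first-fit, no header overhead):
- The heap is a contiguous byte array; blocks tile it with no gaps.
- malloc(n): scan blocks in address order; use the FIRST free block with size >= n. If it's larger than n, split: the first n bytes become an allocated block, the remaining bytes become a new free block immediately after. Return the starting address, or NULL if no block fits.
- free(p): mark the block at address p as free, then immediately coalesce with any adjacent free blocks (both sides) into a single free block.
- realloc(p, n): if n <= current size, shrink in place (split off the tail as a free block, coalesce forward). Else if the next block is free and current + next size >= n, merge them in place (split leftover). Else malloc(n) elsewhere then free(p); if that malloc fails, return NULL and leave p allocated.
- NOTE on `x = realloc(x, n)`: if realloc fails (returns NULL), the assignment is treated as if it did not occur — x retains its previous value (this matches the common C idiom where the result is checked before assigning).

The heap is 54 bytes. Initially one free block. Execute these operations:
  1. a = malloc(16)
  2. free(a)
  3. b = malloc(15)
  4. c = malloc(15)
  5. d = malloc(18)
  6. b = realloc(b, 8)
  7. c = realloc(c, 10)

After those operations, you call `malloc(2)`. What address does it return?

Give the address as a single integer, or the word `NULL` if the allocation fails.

Answer: 8

Derivation:
Op 1: a = malloc(16) -> a = 0; heap: [0-15 ALLOC][16-53 FREE]
Op 2: free(a) -> (freed a); heap: [0-53 FREE]
Op 3: b = malloc(15) -> b = 0; heap: [0-14 ALLOC][15-53 FREE]
Op 4: c = malloc(15) -> c = 15; heap: [0-14 ALLOC][15-29 ALLOC][30-53 FREE]
Op 5: d = malloc(18) -> d = 30; heap: [0-14 ALLOC][15-29 ALLOC][30-47 ALLOC][48-53 FREE]
Op 6: b = realloc(b, 8) -> b = 0; heap: [0-7 ALLOC][8-14 FREE][15-29 ALLOC][30-47 ALLOC][48-53 FREE]
Op 7: c = realloc(c, 10) -> c = 15; heap: [0-7 ALLOC][8-14 FREE][15-24 ALLOC][25-29 FREE][30-47 ALLOC][48-53 FREE]
malloc(2): first-fit scan over [0-7 ALLOC][8-14 FREE][15-24 ALLOC][25-29 FREE][30-47 ALLOC][48-53 FREE] -> 8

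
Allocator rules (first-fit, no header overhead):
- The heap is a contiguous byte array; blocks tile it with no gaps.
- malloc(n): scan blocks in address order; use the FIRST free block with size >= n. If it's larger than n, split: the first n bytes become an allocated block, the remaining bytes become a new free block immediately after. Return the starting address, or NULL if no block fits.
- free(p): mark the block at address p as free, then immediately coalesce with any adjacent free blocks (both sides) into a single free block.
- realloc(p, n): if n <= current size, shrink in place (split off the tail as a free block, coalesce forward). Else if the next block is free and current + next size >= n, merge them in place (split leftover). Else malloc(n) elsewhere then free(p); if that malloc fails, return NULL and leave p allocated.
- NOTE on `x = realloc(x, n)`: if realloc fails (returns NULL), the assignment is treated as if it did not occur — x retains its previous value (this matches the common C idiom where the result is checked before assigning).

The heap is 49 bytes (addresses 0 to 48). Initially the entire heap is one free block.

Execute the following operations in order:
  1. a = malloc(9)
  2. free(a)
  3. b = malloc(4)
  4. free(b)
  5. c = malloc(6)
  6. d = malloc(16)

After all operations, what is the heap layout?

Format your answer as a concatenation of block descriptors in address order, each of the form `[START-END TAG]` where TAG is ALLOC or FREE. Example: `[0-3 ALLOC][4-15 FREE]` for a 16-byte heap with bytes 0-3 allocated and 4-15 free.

Op 1: a = malloc(9) -> a = 0; heap: [0-8 ALLOC][9-48 FREE]
Op 2: free(a) -> (freed a); heap: [0-48 FREE]
Op 3: b = malloc(4) -> b = 0; heap: [0-3 ALLOC][4-48 FREE]
Op 4: free(b) -> (freed b); heap: [0-48 FREE]
Op 5: c = malloc(6) -> c = 0; heap: [0-5 ALLOC][6-48 FREE]
Op 6: d = malloc(16) -> d = 6; heap: [0-5 ALLOC][6-21 ALLOC][22-48 FREE]

Answer: [0-5 ALLOC][6-21 ALLOC][22-48 FREE]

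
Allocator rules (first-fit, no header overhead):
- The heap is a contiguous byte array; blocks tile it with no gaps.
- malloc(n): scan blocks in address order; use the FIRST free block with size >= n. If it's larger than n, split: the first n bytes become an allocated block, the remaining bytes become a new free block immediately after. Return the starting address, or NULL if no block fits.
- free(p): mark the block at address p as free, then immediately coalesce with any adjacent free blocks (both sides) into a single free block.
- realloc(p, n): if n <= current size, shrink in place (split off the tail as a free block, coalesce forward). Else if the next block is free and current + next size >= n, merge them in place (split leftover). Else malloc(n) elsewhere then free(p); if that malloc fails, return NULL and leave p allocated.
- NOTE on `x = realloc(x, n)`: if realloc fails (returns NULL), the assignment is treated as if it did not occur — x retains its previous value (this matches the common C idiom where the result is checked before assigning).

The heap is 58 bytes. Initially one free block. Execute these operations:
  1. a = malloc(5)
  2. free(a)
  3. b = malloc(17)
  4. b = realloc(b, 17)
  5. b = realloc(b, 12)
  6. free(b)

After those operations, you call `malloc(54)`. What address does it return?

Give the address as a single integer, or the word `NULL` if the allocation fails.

Op 1: a = malloc(5) -> a = 0; heap: [0-4 ALLOC][5-57 FREE]
Op 2: free(a) -> (freed a); heap: [0-57 FREE]
Op 3: b = malloc(17) -> b = 0; heap: [0-16 ALLOC][17-57 FREE]
Op 4: b = realloc(b, 17) -> b = 0; heap: [0-16 ALLOC][17-57 FREE]
Op 5: b = realloc(b, 12) -> b = 0; heap: [0-11 ALLOC][12-57 FREE]
Op 6: free(b) -> (freed b); heap: [0-57 FREE]
malloc(54): first-fit scan over [0-57 FREE] -> 0

Answer: 0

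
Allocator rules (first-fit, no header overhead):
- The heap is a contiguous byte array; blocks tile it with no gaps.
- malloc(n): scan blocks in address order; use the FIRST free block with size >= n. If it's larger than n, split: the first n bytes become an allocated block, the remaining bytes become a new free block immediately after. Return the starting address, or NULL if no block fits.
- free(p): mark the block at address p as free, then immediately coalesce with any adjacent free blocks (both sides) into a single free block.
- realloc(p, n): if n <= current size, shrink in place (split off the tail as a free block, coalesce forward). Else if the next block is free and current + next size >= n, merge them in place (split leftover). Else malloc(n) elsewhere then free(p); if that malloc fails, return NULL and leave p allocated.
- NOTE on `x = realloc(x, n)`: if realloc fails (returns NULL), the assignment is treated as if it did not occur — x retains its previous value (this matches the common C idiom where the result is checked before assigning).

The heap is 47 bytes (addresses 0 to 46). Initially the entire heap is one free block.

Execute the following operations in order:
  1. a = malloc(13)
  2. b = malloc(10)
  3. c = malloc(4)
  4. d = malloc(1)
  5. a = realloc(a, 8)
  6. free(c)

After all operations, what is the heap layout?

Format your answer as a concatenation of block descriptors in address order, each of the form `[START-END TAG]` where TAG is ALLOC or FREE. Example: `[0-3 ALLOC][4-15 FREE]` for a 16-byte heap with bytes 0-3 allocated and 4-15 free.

Answer: [0-7 ALLOC][8-12 FREE][13-22 ALLOC][23-26 FREE][27-27 ALLOC][28-46 FREE]

Derivation:
Op 1: a = malloc(13) -> a = 0; heap: [0-12 ALLOC][13-46 FREE]
Op 2: b = malloc(10) -> b = 13; heap: [0-12 ALLOC][13-22 ALLOC][23-46 FREE]
Op 3: c = malloc(4) -> c = 23; heap: [0-12 ALLOC][13-22 ALLOC][23-26 ALLOC][27-46 FREE]
Op 4: d = malloc(1) -> d = 27; heap: [0-12 ALLOC][13-22 ALLOC][23-26 ALLOC][27-27 ALLOC][28-46 FREE]
Op 5: a = realloc(a, 8) -> a = 0; heap: [0-7 ALLOC][8-12 FREE][13-22 ALLOC][23-26 ALLOC][27-27 ALLOC][28-46 FREE]
Op 6: free(c) -> (freed c); heap: [0-7 ALLOC][8-12 FREE][13-22 ALLOC][23-26 FREE][27-27 ALLOC][28-46 FREE]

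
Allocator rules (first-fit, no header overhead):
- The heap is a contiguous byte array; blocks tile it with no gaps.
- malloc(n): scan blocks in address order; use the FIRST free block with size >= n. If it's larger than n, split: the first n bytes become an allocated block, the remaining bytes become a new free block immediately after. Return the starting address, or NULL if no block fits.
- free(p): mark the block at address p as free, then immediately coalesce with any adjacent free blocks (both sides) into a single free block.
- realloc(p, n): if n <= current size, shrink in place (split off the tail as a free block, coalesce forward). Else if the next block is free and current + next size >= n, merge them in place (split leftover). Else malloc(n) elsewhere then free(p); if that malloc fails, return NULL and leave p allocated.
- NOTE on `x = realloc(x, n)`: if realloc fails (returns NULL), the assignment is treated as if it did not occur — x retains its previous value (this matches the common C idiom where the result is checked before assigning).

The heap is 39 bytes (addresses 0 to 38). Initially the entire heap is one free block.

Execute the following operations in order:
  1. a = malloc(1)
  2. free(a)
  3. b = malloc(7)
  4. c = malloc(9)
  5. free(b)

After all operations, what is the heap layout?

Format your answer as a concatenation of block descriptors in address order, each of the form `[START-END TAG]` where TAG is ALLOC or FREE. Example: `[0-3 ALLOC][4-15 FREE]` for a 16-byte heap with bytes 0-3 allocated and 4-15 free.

Answer: [0-6 FREE][7-15 ALLOC][16-38 FREE]

Derivation:
Op 1: a = malloc(1) -> a = 0; heap: [0-0 ALLOC][1-38 FREE]
Op 2: free(a) -> (freed a); heap: [0-38 FREE]
Op 3: b = malloc(7) -> b = 0; heap: [0-6 ALLOC][7-38 FREE]
Op 4: c = malloc(9) -> c = 7; heap: [0-6 ALLOC][7-15 ALLOC][16-38 FREE]
Op 5: free(b) -> (freed b); heap: [0-6 FREE][7-15 ALLOC][16-38 FREE]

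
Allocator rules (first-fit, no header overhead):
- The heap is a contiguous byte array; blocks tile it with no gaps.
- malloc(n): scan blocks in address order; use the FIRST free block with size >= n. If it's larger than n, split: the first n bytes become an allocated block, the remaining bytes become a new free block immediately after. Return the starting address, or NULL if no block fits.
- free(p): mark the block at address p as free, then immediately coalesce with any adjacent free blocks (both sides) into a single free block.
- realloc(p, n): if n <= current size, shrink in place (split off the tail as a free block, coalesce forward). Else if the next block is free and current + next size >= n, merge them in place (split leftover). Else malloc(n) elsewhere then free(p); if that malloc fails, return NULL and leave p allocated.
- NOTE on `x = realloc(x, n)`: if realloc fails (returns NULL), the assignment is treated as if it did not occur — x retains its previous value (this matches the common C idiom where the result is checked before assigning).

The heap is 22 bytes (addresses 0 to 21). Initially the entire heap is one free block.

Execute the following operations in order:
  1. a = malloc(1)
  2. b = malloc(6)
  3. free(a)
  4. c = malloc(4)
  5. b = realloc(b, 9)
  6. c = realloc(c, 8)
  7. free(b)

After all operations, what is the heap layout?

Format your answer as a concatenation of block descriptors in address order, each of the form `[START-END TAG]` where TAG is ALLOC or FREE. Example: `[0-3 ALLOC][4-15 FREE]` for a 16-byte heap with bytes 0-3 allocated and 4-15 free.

Answer: [0-6 FREE][7-10 ALLOC][11-21 FREE]

Derivation:
Op 1: a = malloc(1) -> a = 0; heap: [0-0 ALLOC][1-21 FREE]
Op 2: b = malloc(6) -> b = 1; heap: [0-0 ALLOC][1-6 ALLOC][7-21 FREE]
Op 3: free(a) -> (freed a); heap: [0-0 FREE][1-6 ALLOC][7-21 FREE]
Op 4: c = malloc(4) -> c = 7; heap: [0-0 FREE][1-6 ALLOC][7-10 ALLOC][11-21 FREE]
Op 5: b = realloc(b, 9) -> b = 11; heap: [0-6 FREE][7-10 ALLOC][11-19 ALLOC][20-21 FREE]
Op 6: c = realloc(c, 8) -> NULL (c unchanged); heap: [0-6 FREE][7-10 ALLOC][11-19 ALLOC][20-21 FREE]
Op 7: free(b) -> (freed b); heap: [0-6 FREE][7-10 ALLOC][11-21 FREE]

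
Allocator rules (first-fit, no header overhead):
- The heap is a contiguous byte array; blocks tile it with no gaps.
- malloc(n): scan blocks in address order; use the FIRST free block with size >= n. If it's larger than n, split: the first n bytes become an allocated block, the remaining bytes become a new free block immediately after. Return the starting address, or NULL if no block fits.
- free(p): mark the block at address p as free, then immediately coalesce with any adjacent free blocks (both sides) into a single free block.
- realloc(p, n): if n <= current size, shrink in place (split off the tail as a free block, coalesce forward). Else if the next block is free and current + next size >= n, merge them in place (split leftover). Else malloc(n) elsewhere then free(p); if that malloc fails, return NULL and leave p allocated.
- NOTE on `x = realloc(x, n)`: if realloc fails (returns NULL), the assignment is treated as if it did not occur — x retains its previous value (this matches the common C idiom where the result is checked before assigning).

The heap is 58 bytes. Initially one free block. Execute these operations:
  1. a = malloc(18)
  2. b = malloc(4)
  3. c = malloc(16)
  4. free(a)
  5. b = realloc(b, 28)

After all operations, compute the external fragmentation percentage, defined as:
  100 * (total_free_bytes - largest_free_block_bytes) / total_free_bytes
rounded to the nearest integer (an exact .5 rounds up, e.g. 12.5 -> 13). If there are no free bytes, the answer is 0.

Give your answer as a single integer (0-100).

Answer: 47

Derivation:
Op 1: a = malloc(18) -> a = 0; heap: [0-17 ALLOC][18-57 FREE]
Op 2: b = malloc(4) -> b = 18; heap: [0-17 ALLOC][18-21 ALLOC][22-57 FREE]
Op 3: c = malloc(16) -> c = 22; heap: [0-17 ALLOC][18-21 ALLOC][22-37 ALLOC][38-57 FREE]
Op 4: free(a) -> (freed a); heap: [0-17 FREE][18-21 ALLOC][22-37 ALLOC][38-57 FREE]
Op 5: b = realloc(b, 28) -> NULL (b unchanged); heap: [0-17 FREE][18-21 ALLOC][22-37 ALLOC][38-57 FREE]
Free blocks: [18 20] total_free=38 largest=20 -> 100*(38-20)/38 = 1800/38 ≈ 47.368 -> rounds to 47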